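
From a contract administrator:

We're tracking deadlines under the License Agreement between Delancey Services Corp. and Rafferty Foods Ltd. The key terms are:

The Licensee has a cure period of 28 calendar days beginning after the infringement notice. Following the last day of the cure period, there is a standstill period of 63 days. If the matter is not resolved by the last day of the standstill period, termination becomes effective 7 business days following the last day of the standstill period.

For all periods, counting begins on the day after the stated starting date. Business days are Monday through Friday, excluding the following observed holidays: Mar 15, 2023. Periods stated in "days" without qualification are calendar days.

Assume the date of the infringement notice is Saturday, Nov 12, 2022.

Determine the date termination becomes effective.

The last day of the cure period: 28 calendar days after Nov 12, 2022 is Dec 10, 2022.
Adding 63 calendar days to Dec 10, 2022 gives Feb 11, 2023, which is the last day of the standstill period.
The date termination becomes effective: counting 7 business days from Saturday, Feb 11, 2023 (Feb 13, Feb 14, Feb 15, Feb 16, Feb 17, Feb 20, Feb 21, skipping weekends) reaches Tuesday, Feb 21, 2023.

Feb 21, 2023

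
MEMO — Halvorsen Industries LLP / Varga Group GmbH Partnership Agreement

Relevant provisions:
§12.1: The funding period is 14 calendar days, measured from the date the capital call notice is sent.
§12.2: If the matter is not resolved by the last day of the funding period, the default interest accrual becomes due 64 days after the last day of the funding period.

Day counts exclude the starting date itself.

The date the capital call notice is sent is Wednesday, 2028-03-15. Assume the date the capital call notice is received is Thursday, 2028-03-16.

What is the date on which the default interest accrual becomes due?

Adding 14 calendar days to 2028-03-15 gives 2028-03-29, which is the last day of the funding period.
Adding 64 calendar days to 2028-03-29 gives 2028-06-01, which is the date on which the default interest accrual becomes due.

2028-06-01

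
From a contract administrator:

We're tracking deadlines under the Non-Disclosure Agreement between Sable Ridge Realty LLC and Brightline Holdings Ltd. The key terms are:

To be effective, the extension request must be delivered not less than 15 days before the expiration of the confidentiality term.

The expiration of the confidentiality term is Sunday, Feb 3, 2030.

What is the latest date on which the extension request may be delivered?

Jan 19, 2030

Feb 3, 2030 minus 15 days is Jan 19, 2030.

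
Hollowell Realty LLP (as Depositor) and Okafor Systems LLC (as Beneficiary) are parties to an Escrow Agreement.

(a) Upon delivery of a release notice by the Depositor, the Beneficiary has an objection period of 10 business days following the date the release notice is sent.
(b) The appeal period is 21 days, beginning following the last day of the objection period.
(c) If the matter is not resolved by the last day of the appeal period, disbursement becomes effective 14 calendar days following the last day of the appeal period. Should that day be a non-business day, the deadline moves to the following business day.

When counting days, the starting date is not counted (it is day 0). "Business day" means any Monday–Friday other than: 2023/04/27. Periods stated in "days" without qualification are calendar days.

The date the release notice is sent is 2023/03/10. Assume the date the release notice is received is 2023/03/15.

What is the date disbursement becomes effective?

2023/04/28

The last day of the objection period: 10 business days after Friday, 2023/03/10, skipping weekends — Mar 13, Mar 14, Mar 15, Mar 16, Mar 17, Mar 20, Mar 21, Mar 22, Mar 23, Mar 24 — lands on Friday, 2023/03/24.
The last day of the appeal period: 2023/03/24 + 21 days = 2023/04/14.
Adding 14 calendar days to 2023/04/14 gives 2023/04/28, which is the date disbursement becomes effective. 2023/04/28 is a Friday and is not a listed holiday, so no roll-forward applies.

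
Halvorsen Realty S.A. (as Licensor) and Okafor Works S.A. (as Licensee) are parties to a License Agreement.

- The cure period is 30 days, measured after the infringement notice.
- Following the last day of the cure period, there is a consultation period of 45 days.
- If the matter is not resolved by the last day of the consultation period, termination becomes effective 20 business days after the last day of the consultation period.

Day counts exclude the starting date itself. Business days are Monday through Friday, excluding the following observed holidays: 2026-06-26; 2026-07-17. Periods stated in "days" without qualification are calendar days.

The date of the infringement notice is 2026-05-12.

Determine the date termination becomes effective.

2026-08-21

The last day of the cure period: 30 calendar days after 2026-05-12 is 2026-06-11.
Adding 45 calendar days to 2026-06-11 gives 2026-07-26, which is the last day of the consultation period.
From Sunday, 2026-07-26, 20 business days (Jul 27, Jul 28, Jul 29, Jul 30, …, Aug 19, Aug 20, Aug 21, skipping weekends) brings us to Friday, 2026-08-21, which is the date termination becomes effective.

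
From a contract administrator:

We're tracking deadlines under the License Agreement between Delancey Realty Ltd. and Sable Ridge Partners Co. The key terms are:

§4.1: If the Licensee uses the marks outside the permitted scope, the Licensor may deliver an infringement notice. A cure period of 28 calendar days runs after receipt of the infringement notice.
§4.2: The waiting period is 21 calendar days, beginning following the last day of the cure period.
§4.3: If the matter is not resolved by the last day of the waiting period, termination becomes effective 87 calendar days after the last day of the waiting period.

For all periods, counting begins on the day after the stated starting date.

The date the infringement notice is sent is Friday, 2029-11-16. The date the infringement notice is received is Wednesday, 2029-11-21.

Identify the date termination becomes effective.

Adding 28 calendar days to 2029-11-21 gives 2029-12-19, which is the last day of the cure period.
The last day of the waiting period: 2029-12-19 + 21 days = 2030-01-09.
Adding 87 calendar days to 2030-01-09 gives 2030-04-06, which is the date termination becomes effective.

2030-04-06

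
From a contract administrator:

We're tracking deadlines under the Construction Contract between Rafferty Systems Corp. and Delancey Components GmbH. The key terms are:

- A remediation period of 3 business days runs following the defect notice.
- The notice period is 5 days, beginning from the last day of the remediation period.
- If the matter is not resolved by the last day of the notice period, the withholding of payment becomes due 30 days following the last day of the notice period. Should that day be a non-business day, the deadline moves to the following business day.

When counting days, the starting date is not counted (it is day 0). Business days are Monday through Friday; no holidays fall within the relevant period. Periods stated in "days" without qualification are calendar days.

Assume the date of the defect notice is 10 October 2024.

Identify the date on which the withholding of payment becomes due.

The last day of the remediation period: 3 business days after Thursday, 10 October 2024, skipping weekends — Oct 11, Oct 14, Oct 15 — lands on Tuesday, 15 October 2024.
The last day of the notice period: 15 October 2024 + 5 days = 20 October 2024.
The date on which the withholding of payment becomes due: 20 October 2024 + 30 days = 19 November 2024. 19 November 2024 is a Tuesday, so no roll-forward applies.

19 November 2024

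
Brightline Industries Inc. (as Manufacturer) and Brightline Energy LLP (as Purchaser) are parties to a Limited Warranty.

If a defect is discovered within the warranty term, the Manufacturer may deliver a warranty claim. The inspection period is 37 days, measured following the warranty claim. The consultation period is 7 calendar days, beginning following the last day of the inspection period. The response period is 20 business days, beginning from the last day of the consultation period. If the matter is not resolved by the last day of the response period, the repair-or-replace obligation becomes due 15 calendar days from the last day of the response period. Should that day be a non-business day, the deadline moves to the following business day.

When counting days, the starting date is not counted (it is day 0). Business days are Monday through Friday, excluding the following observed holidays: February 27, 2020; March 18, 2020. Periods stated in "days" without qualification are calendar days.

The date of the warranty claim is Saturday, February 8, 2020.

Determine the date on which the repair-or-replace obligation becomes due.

May 5, 2020

The last day of the inspection period: 37 calendar days after February 8, 2020 is March 16, 2020.
The last day of the consultation period: 7 calendar days after March 16, 2020 is March 23, 2020.
The last day of the response period: 20 business days after Monday, March 23, 2020, skipping weekends — Mar 24, Mar 25, Mar 26, Mar 27, …, Apr 16, Apr 17, Apr 20 — lands on Monday, April 20, 2020.
The date on which the repair-or-replace obligation becomes due: April 20, 2020 + 15 days = May 5, 2020. May 5, 2020 is a Tuesday and is not a listed holiday, so no roll-forward applies.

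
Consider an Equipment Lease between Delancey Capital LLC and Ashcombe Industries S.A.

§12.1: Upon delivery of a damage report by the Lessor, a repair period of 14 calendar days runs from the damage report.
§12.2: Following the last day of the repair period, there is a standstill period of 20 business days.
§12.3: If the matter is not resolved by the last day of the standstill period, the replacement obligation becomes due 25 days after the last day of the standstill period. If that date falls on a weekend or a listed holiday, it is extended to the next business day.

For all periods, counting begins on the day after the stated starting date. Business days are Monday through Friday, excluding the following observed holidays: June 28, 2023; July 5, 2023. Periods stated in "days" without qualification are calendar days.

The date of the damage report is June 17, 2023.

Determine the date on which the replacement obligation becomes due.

August 25, 2023

Adding 14 calendar days to June 17, 2023 gives July 1, 2023, which is the last day of the repair period.
The last day of the standstill period: counting 20 business days from Saturday, July 1, 2023 (Jul 3, Jul 4, Jul 6, Jul 7, …, Jul 27, Jul 28, Jul 31, skipping weekends and the listed holiday on Jul 5) reaches Monday, July 31, 2023.
Adding 25 calendar days to July 31, 2023 gives August 25, 2023, which is the date on which the replacement obligation becomes due. August 25, 2023 is a Friday and is not a listed holiday, so no roll-forward applies.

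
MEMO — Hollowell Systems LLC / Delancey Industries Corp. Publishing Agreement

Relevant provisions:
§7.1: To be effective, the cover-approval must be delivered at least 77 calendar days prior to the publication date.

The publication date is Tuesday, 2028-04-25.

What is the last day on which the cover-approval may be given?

2028-04-25 minus 77 days is 2028-02-08.

2028-02-08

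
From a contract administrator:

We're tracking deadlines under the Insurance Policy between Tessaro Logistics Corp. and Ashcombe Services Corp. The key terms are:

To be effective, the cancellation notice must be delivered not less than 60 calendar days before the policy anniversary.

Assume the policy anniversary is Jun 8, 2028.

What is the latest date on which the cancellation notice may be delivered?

Counting back 60 calendar days from Jun 8, 2028 gives Apr 9, 2028.

Apr 9, 2028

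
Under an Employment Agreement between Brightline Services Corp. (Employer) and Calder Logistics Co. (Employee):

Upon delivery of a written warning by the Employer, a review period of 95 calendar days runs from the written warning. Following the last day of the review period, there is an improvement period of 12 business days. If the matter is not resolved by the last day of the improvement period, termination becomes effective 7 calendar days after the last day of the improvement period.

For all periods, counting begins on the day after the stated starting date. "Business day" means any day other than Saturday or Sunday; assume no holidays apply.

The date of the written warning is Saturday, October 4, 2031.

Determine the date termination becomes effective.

January 30, 2032

Adding 95 calendar days to October 4, 2031 gives January 7, 2032, which is the last day of the review period.
From Wednesday, January 7, 2032, 12 business days (Jan 8, Jan 9, Jan 12, Jan 13, …, Jan 21, Jan 22, Jan 23, skipping weekends) brings us to Friday, January 23, 2032, which is the last day of the improvement period.
Adding 7 calendar days to January 23, 2032 gives January 30, 2032, which is the date termination becomes effective.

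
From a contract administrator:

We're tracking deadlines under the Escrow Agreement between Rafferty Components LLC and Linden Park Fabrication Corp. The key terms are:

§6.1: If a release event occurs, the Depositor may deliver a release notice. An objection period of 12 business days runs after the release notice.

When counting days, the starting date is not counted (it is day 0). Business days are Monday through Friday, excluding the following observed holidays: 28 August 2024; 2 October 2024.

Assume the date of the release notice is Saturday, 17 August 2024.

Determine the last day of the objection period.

4 September 2024

From Saturday, 17 August 2024, 12 business days (Aug 19, Aug 20, Aug 21, Aug 22, …, Sep 2, Sep 3, Sep 4, skipping weekends and the listed holiday on Aug 28) brings us to Wednesday, 4 September 2024, which is the last day of the objection period.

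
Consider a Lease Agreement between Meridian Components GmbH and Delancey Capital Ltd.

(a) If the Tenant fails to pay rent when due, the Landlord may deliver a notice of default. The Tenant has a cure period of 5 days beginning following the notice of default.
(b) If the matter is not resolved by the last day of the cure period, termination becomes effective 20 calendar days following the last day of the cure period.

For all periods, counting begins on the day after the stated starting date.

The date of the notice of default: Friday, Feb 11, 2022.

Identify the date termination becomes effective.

Adding 5 calendar days to Feb 11, 2022 gives Feb 16, 2022, which is the last day of the cure period.
The date termination becomes effective: 20 calendar days after Feb 16, 2022 is Mar 8, 2022.

Mar 8, 2022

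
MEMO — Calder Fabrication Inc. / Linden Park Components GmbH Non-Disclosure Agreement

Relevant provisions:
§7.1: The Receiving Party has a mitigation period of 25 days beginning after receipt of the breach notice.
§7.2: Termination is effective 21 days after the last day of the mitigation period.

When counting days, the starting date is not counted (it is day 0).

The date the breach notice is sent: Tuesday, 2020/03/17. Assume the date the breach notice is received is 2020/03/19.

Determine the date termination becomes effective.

2020/05/04

Adding 25 calendar days to 2020/03/19 gives 2020/04/13, which is the last day of the mitigation period.
Adding 21 calendar days to 2020/04/13 gives 2020/05/04, which is the date termination becomes effective.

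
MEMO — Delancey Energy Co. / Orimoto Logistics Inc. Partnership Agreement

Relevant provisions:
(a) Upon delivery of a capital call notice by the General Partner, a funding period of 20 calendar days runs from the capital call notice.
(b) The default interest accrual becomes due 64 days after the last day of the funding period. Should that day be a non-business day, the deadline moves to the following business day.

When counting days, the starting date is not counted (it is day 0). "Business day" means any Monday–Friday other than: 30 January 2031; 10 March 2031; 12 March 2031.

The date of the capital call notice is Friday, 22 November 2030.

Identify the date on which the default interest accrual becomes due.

Adding 20 calendar days to 22 November 2030 gives 12 December 2030, which is the last day of the funding period.
The date on which the default interest accrual becomes due: 12 December 2030 + 64 days = 14 February 2031. 14 February 2031 is a Friday and is not a listed holiday, so no roll-forward applies.

14 February 2031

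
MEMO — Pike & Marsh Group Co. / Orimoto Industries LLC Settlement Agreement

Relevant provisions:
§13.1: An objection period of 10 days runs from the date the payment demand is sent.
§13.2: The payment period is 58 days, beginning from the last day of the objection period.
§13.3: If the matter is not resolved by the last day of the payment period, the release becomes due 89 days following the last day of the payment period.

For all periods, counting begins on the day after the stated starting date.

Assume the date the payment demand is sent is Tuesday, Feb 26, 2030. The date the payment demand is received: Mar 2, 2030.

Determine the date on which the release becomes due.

Adding 10 calendar days to Feb 26, 2030 gives Mar 8, 2030, which is the last day of the objection period.
The last day of the payment period: Mar 8, 2030 + 58 days = May 5, 2030.
The date on which the release becomes due: May 5, 2030 + 89 days = Aug 2, 2030.

Aug 2, 2030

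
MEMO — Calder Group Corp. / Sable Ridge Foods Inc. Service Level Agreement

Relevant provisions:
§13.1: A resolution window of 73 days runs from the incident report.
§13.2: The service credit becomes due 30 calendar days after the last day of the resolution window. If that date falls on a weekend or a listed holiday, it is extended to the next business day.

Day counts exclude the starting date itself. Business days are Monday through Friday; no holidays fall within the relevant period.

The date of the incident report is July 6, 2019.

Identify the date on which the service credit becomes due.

The last day of the resolution window: 73 calendar days after July 6, 2019 is September 17, 2019.
The date on which the service credit becomes due: September 17, 2019 + 30 days = October 17, 2019. October 17, 2019 is a Thursday, so no roll-forward applies.

October 17, 2019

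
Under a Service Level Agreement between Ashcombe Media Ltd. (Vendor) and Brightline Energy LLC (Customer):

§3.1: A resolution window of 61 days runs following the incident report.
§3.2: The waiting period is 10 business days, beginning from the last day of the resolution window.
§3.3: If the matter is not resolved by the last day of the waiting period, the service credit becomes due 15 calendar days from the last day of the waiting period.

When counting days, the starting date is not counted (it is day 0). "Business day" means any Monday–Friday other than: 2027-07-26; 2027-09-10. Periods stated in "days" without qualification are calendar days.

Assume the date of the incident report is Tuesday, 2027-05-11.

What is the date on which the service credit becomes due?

The last day of the resolution window: 61 calendar days after 2027-05-11 is 2027-07-11.
The last day of the waiting period: 10 business days after Sunday, 2027-07-11, skipping weekends — Jul 12, Jul 13, Jul 14, Jul 15, Jul 16, Jul 19, Jul 20, Jul 21, Jul 22, Jul 23 — lands on Friday, 2027-07-23.
The date on which the service credit becomes due: 2027-07-23 + 15 days = 2027-08-07.

2027-08-07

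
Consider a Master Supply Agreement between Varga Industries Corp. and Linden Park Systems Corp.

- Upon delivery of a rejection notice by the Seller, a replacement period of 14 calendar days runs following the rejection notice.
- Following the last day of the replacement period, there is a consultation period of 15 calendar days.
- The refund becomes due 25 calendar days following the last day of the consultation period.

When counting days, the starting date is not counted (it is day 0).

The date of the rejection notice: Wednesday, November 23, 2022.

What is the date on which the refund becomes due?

January 16, 2023

The last day of the replacement period: 14 calendar days after November 23, 2022 is December 7, 2022.
Adding 15 calendar days to December 7, 2022 gives December 22, 2022, which is the last day of the consultation period.
The date on which the refund becomes due: December 22, 2022 + 25 days = January 16, 2023.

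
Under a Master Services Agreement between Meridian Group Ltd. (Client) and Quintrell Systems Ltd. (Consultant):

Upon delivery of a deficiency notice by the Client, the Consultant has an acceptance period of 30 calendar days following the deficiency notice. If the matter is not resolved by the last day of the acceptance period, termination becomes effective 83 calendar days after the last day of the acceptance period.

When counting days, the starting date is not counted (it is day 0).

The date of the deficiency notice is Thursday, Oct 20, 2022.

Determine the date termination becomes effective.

Feb 10, 2023

The last day of the acceptance period: 30 calendar days after Oct 20, 2022 is Nov 19, 2022.
The date termination becomes effective: Nov 19, 2022 + 83 days = Feb 10, 2023.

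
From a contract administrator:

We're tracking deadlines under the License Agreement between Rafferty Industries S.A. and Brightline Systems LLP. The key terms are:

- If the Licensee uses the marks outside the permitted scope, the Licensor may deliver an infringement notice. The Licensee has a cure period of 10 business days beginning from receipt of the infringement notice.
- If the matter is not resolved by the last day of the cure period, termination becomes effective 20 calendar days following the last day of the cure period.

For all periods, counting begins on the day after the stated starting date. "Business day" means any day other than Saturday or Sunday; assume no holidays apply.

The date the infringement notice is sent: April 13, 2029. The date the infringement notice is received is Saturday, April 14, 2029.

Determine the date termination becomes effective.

The last day of the cure period: counting 10 business days from Saturday, April 14, 2029 (Apr 16, Apr 17, Apr 18, Apr 19, Apr 20, Apr 23, Apr 24, Apr 25, Apr 26, Apr 27, skipping weekends) reaches Friday, April 27, 2029.
The date termination becomes effective: 20 calendar days after April 27, 2029 is May 17, 2029.

May 17, 2029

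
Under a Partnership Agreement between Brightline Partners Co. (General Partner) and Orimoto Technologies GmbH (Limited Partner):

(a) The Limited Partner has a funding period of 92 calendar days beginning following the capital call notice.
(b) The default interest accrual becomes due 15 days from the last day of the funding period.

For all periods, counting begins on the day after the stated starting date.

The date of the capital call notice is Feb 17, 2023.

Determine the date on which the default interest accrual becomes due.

Jun 4, 2023

Adding 92 calendar days to Feb 17, 2023 gives May 20, 2023, which is the last day of the funding period.
Adding 15 calendar days to May 20, 2023 gives Jun 4, 2023, which is the date on which the default interest accrual becomes due.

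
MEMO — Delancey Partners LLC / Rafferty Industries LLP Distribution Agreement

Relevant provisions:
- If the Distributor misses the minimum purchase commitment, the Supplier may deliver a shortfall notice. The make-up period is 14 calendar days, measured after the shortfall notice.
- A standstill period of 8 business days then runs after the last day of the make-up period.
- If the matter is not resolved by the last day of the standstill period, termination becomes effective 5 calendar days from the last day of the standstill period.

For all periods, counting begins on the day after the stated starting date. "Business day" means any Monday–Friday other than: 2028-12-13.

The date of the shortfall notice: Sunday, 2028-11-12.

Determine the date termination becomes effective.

The last day of the make-up period: 2028-11-12 + 14 days = 2028-11-26.
The last day of the standstill period: 8 business days after Sunday, 2028-11-26, skipping weekends — Nov 27, Nov 28, Nov 29, Nov 30, Dec 1, Dec 4, Dec 5, Dec 6 — lands on Wednesday, 2028-12-06.
The date termination becomes effective: 5 calendar days after 2028-12-06 is 2028-12-11.

2028-12-11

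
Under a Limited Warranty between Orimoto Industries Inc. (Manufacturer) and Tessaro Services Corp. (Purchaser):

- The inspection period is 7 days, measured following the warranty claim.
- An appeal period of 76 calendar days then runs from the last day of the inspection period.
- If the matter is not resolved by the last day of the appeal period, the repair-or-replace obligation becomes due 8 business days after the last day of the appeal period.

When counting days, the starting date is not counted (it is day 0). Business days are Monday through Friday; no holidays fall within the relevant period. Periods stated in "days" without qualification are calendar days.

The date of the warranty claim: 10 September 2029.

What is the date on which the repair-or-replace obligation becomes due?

12 December 2029

The last day of the inspection period: 10 September 2029 + 7 days = 17 September 2029.
The last day of the appeal period: 76 calendar days after 17 September 2029 is 2 December 2029.
The date on which the repair-or-replace obligation becomes due: counting 8 business days from Sunday, 2 December 2029 (Dec 3, Dec 4, Dec 5, Dec 6, Dec 7, Dec 10, Dec 11, Dec 12, skipping weekends) reaches Wednesday, 12 December 2029.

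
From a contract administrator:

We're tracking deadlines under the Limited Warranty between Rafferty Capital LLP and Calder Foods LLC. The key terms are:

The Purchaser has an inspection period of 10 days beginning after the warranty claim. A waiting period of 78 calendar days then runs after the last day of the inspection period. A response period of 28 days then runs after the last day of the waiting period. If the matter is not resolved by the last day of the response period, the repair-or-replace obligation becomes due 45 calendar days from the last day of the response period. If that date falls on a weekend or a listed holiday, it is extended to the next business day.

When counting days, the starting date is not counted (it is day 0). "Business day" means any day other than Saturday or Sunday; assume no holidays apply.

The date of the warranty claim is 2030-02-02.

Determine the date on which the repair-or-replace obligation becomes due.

2030-07-15

The last day of the inspection period: 10 calendar days after 2030-02-02 is 2030-02-12.
Adding 78 calendar days to 2030-02-12 gives 2030-05-01, which is the last day of the waiting period.
The last day of the response period: 28 calendar days after 2030-05-01 is 2030-05-29.
The date on which the repair-or-replace obligation becomes due: 45 calendar days after 2030-05-29 is 2030-07-13. That falls on a Saturday, so it rolls to the next business day, Monday, 2030-07-15.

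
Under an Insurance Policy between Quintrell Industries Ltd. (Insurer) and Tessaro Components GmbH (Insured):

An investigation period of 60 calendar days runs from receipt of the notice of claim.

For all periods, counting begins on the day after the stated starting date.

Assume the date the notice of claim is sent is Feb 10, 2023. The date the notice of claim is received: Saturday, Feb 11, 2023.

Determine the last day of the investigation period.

Apr 12, 2023

The last day of the investigation period: 60 calendar days after Feb 11, 2023 is Apr 12, 2023.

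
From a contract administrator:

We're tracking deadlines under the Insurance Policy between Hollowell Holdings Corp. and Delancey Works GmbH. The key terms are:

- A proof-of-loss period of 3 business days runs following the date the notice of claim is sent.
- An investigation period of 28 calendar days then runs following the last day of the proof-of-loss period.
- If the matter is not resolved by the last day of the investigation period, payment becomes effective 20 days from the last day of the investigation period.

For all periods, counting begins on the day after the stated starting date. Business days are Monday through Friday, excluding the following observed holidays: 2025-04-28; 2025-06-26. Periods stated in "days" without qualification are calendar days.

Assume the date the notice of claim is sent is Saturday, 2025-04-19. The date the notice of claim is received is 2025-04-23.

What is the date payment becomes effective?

The last day of the proof-of-loss period: counting 3 business days from Saturday, 2025-04-19 (Apr 21, Apr 22, Apr 23, skipping weekends) reaches Wednesday, 2025-04-23.
The last day of the investigation period: 2025-04-23 + 28 days = 2025-05-21.
The date payment becomes effective: 2025-05-21 + 20 days = 2025-06-10.

2025-06-10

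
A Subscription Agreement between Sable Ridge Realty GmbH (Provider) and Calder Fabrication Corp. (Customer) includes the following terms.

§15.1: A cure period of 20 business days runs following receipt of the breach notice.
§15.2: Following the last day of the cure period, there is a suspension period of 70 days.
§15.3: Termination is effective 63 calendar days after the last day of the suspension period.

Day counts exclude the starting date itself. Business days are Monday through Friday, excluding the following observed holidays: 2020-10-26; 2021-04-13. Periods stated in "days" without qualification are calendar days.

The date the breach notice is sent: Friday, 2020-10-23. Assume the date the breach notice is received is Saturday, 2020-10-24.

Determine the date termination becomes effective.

2021-04-05

The last day of the cure period: counting 20 business days from Saturday, 2020-10-24 (Oct 27, Oct 28, Oct 29, Oct 30, …, Nov 19, Nov 20, Nov 23, skipping weekends and the listed holiday on Oct 26) reaches Monday, 2020-11-23.
The last day of the suspension period: 70 calendar days after 2020-11-23 is 2021-02-01.
The date termination becomes effective: 63 calendar days after 2021-02-01 is 2021-04-05.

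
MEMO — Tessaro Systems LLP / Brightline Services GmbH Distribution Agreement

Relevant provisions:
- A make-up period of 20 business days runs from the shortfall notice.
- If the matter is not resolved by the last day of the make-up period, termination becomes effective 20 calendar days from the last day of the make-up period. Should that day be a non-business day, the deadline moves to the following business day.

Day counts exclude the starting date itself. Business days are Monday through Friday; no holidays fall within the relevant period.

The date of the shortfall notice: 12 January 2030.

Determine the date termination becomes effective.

28 February 2030

From Saturday, 12 January 2030, 20 business days (Jan 14, Jan 15, Jan 16, Jan 17, …, Feb 6, Feb 7, Feb 8, skipping weekends) brings us to Friday, 8 February 2030, which is the last day of the make-up period.
Adding 20 calendar days to 8 February 2030 gives 28 February 2030, which is the date termination becomes effective. 28 February 2030 is a Thursday, so no roll-forward applies.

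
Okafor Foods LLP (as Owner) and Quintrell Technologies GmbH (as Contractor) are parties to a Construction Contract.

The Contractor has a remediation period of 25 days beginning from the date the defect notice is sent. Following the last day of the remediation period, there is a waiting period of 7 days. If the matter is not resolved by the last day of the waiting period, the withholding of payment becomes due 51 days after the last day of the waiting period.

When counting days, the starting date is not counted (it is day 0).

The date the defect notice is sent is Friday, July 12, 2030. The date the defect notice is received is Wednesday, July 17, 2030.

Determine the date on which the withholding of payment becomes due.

October 3, 2030

Adding 25 calendar days to July 12, 2030 gives August 6, 2030, which is the last day of the remediation period.
The last day of the waiting period: 7 calendar days after August 6, 2030 is August 13, 2030.
Adding 51 calendar days to August 13, 2030 gives October 3, 2030, which is the date on which the withholding of payment becomes due.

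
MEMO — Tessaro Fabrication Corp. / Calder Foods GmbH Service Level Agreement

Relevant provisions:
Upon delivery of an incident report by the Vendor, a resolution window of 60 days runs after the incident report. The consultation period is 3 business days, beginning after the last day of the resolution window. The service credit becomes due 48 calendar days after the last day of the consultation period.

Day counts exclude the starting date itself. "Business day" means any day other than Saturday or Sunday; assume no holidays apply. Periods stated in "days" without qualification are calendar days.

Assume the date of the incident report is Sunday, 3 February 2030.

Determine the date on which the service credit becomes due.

The last day of the resolution window: 60 calendar days after 3 February 2030 is 4 April 2030.
The last day of the consultation period: 3 business days after Thursday, 4 April 2030, skipping weekends — Apr 5, Apr 8, Apr 9 — lands on Tuesday, 9 April 2030.
The date on which the service credit becomes due: 48 calendar days after 9 April 2030 is 27 May 2030.

27 May 2030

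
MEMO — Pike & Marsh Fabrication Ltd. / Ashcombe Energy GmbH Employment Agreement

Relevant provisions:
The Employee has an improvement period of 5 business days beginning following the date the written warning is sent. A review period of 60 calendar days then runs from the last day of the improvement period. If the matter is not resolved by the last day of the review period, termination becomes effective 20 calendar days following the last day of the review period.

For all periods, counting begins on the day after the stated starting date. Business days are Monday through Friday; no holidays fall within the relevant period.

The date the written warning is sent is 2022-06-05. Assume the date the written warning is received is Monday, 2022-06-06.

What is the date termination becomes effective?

2022-08-29

The last day of the improvement period: counting 5 business days from Sunday, 2022-06-05 (Jun 6, Jun 7, Jun 8, Jun 9, Jun 10, skipping weekends) reaches Friday, 2022-06-10.
The last day of the review period: 60 calendar days after 2022-06-10 is 2022-08-09.
The date termination becomes effective: 20 calendar days after 2022-08-09 is 2022-08-29.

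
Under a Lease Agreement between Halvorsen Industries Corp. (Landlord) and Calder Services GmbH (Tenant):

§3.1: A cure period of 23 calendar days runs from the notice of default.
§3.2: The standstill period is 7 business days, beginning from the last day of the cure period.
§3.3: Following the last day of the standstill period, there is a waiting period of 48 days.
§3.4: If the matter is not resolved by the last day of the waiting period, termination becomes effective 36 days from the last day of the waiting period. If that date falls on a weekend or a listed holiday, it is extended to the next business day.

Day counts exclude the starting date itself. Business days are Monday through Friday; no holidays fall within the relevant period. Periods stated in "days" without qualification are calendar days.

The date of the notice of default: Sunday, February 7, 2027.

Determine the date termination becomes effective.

Adding 23 calendar days to February 7, 2027 gives March 2, 2027, which is the last day of the cure period.
The last day of the standstill period: counting 7 business days from Tuesday, March 2, 2027 (Mar 3, Mar 4, Mar 5, Mar 8, Mar 9, Mar 10, Mar 11, skipping weekends) reaches Thursday, March 11, 2027.
The last day of the waiting period: March 11, 2027 + 48 days = April 28, 2027.
Adding 36 calendar days to April 28, 2027 gives June 3, 2027, which is the date termination becomes effective. June 3, 2027 is a Thursday, so no roll-forward applies.

June 3, 2027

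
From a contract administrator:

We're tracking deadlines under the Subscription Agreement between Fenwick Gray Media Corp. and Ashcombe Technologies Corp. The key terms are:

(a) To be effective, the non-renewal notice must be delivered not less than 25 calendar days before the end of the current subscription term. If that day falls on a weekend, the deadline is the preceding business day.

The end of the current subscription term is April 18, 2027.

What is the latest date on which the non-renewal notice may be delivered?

March 24, 2027

April 18, 2027 minus 25 days is March 24, 2027. That is a Wednesday, so no adjustment is needed.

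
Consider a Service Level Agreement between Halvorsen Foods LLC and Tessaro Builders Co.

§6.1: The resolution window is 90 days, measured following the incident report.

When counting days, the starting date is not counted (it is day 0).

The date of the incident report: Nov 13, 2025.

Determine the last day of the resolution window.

Feb 11, 2026

The last day of the resolution window: Nov 13, 2025 + 90 days = Feb 11, 2026.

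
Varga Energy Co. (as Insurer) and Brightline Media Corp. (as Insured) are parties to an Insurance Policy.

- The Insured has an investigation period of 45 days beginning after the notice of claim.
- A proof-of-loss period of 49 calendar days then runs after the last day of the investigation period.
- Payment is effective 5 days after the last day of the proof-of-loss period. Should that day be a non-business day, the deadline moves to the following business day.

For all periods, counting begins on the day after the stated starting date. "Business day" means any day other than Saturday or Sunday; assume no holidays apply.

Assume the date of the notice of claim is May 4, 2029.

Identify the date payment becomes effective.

August 13, 2029

Adding 45 calendar days to May 4, 2029 gives June 18, 2029, which is the last day of the investigation period.
The last day of the proof-of-loss period: June 18, 2029 + 49 days = August 6, 2029.
Adding 5 calendar days to August 6, 2029 gives August 11, 2029, which is the date payment becomes effective. That falls on a Saturday, so it rolls to the next business day, Monday, August 13, 2029.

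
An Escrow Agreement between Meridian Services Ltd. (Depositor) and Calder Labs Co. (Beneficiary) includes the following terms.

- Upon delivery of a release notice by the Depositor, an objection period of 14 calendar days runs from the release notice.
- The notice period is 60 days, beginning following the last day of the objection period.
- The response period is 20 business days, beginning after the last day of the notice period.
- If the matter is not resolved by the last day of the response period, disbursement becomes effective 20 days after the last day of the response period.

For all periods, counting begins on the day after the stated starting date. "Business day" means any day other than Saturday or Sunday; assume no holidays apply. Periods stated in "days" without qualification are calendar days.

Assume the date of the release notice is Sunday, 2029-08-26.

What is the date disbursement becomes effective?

2029-12-26

The last day of the objection period: 14 calendar days after 2029-08-26 is 2029-09-09.
The last day of the notice period: 2029-09-09 + 60 days = 2029-11-08.
The last day of the response period: 20 business days after Thursday, 2029-11-08, skipping weekends — Nov 9, Nov 12, Nov 13, Nov 14, …, Dec 4, Dec 5, Dec 6 — lands on Thursday, 2029-12-06.
Adding 20 calendar days to 2029-12-06 gives 2029-12-26, which is the date disbursement becomes effective.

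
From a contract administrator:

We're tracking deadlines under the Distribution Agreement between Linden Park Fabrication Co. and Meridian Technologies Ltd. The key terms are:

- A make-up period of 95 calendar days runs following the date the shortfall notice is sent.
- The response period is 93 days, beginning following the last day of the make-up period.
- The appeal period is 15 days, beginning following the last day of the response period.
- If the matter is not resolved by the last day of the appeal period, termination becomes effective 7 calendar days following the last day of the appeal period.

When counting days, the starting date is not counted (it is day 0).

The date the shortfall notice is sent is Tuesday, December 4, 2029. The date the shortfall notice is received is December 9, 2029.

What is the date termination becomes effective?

Adding 95 calendar days to December 4, 2029 gives March 9, 2030, which is the last day of the make-up period.
The last day of the response period: 93 calendar days after March 9, 2030 is June 10, 2030.
The last day of the appeal period: 15 calendar days after June 10, 2030 is June 25, 2030.
The date termination becomes effective: June 25, 2030 + 7 days = July 2, 2030.

July 2, 2030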